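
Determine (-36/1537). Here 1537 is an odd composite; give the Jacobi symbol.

1

First reduce: -36 ≡ 1501 (mod 1537).
Reciprocity: 1501 ≡ 1 and 1537 ≡ 1 (mod 4), so (1501/1537) = +(1537/1501).
Reduce top mod 1501: now compute (36/1501).
Pull out 2^2: since 1501 ≡ 5 (mod 8), (2/1501) = -1, so (2/1501)^2 = +1.
Reciprocity: 9 ≡ 1 and 1501 ≡ 1 (mod 4), so (9/1501) = +(1501/9).
Reduce top mod 9: now compute (7/9).
Reciprocity: 7 ≡ 3 and 9 ≡ 1 (mod 4), so (7/9) = +(9/7).
Reduce top mod 7: now compute (2/7).
Pull out 2: since 7 ≡ 7 (mod 8), (2/7) = +1.
Reached (1/7) = 1. Collecting the sign flips along the way, the symbol is +1.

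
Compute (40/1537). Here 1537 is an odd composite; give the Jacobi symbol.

-1

Pull out 2^3: since 1537 ≡ 1 (mod 8), (2/1537) = +1, so (2/1537)^3 = +1.
Reciprocity: 5 ≡ 1 and 1537 ≡ 1 (mod 4), so (5/1537) = +(1537/5).
Reduce top mod 5: now compute (2/5).
Pull out 2: since 5 ≡ 5 (mod 8), (2/5) = -1.
Reached (1/5) = 1. Collecting the sign flips along the way, the symbol is -1.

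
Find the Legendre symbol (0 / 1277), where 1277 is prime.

0

Top reduces to 0: gcd > 1, so the symbol is 0.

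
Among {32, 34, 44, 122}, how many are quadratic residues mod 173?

(32/173) = -1 → non-residue.
(34/173) = +1 → QR.
(44/173) = -1 → non-residue.
(122/173) = +1 → QR.
Total quadratic residues among the 4: 2.

2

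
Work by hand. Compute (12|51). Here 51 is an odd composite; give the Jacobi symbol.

0

Pull out 2^2: since 51 ≡ 3 (mod 8), (2/51) = -1, so (2/51)^2 = +1.
Reciprocity: 3 ≡ 3 and 51 ≡ 3 (mod 4), so (3/51) = −(51/3).
Reduce top mod 3: now compute (0/3).
Top reduces to 0: gcd > 1, so the symbol is 0.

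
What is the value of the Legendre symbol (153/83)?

1

First reduce: 153 ≡ 70 (mod 83).
Pull out 2: since 83 ≡ 3 (mod 8), (2/83) = -1.
Reciprocity: 35 ≡ 3 and 83 ≡ 3 (mod 4), so (35/83) = −(83/35).
Reduce top mod 35: now compute (13/35).
Reciprocity: 13 ≡ 1 and 35 ≡ 3 (mod 4), so (13/35) = +(35/13).
Reduce top mod 13: now compute (9/13).
Reciprocity: 9 ≡ 1 and 13 ≡ 1 (mod 4), so (9/13) = +(13/9).
Reduce top mod 9: now compute (4/9).
Pull out 2^2: since 9 ≡ 1 (mod 8), (2/9) = +1, so (2/9)^2 = +1.
Reached (1/9) = 1. Collecting the sign flips along the way, the symbol is +1.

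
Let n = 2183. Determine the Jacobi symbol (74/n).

Pull out 2: since 2183 ≡ 7 (mod 8), (2/2183) = +1.
Reciprocity: 37 ≡ 1 and 2183 ≡ 3 (mod 4), so (37/2183) = +(2183/37).
Reduce top mod 37: now compute (0/37).
Top reduces to 0: gcd > 1, so the symbol is 0.

0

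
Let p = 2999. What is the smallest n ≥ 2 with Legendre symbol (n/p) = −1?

17

(2/2999) = +1, so 2 is a residue.
(3/2999) = +1, so 3 is a residue.
(4/2999) = +1, so 4 is a residue.
(5/2999) = +1, so 5 is a residue.
(6/2999) = +1, so 6 is a residue.
(7/2999) = +1, so 7 is a residue.
(8/2999) = +1, so 8 is a residue.
(9/2999) = +1, so 9 is a residue.
(10/2999) = +1, so 10 is a residue.
(11/2999) = +1, so 11 is a residue.
(12/2999) = +1, so 12 is a residue.
(13/2999) = +1, so 13 is a residue.
(14/2999) = +1, so 14 is a residue.
(15/2999) = +1, so 15 is a residue.
(16/2999) = +1, so 16 is a residue.
(17/2999) = −1, so 17 is the smallest positive non-residue mod 2999.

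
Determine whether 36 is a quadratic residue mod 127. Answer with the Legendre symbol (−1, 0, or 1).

Euler's criterion: (36/127) ≡ 36^63 (mod 127).
36^2 ≡ 26 (mod 127)
36^4 ≡ 41 (mod 127)
36^8 ≡ 30 (mod 127)
36^16 ≡ 11 (mod 127)
36^32 ≡ 121 (mod 127)
36^63 = 36^(32+16+8+4+2+1) ≡ 1 (mod 127).
Result is 1, so (36/127) = 1.

1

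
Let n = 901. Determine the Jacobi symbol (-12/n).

First reduce: -12 ≡ 889 (mod 901).
Reciprocity: 889 ≡ 1 and 901 ≡ 1 (mod 4), so (889/901) = +(901/889).
Reduce top mod 889: now compute (12/889).
Pull out 2^2: since 889 ≡ 1 (mod 8), (2/889) = +1, so (2/889)^2 = +1.
Reciprocity: 3 ≡ 3 and 889 ≡ 1 (mod 4), so (3/889) = +(889/3).
Reduce top mod 3: now compute (1/3).
Reached (1/3) = 1. Collecting the sign flips along the way, the symbol is +1.

1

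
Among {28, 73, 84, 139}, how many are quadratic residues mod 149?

(28/149) = +1 → QR.
(73/149) = +1 → QR.
(84/149) = -1 → non-residue.
(139/149) = -1 → non-residue.
Total quadratic residues among the 4: 2.

2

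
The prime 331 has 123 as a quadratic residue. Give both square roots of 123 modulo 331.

139, 192

Since 331 ≡ 3 (mod 4), a square root of 123 is 123^((331+1)/4) = 123^83 mod 331.
Repeated squaring: 123^2≡234, 123^4≡141, 123^8≡21, 123^16≡110, 123^32≡184, 123^64≡94 (mod 331).
123^83 = 123^(64+16+2+1) ≡ 139 (mod 331).
Check: 139² = 19321 ≡ 123 (mod 331). The two roots are 139 and 192.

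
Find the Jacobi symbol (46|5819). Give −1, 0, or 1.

0

Pull out 2: since 5819 ≡ 3 (mod 8), (2/5819) = -1.
Reciprocity: 23 ≡ 3 and 5819 ≡ 3 (mod 4), so (23/5819) = −(5819/23).
Reduce top mod 23: now compute (0/23).
Top reduces to 0: gcd > 1, so the symbol is 0.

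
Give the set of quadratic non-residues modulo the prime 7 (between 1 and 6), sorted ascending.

Square k = 1,…,3 (k and 7−k give the same square):
1²=1, 2²=4, 3²≡2 (mod 7).
The residues are {1, 2, 4}; the non-residues are the remaining 3 nonzero classes.

3 5 6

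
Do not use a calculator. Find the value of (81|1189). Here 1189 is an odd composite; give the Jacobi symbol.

Reciprocity: 81 ≡ 1 and 1189 ≡ 1 (mod 4), so (81/1189) = +(1189/81).
Reduce top mod 81: now compute (55/81).
Reciprocity: 55 ≡ 3 and 81 ≡ 1 (mod 4), so (55/81) = +(81/55).
Reduce top mod 55: now compute (26/55).
Pull out 2: since 55 ≡ 7 (mod 8), (2/55) = +1.
Reciprocity: 13 ≡ 1 and 55 ≡ 3 (mod 4), so (13/55) = +(55/13).
Reduce top mod 13: now compute (3/13).
Reciprocity: 3 ≡ 3 and 13 ≡ 1 (mod 4), so (3/13) = +(13/3).
Reduce top mod 3: now compute (1/3).
Reached (1/3) = 1. Collecting the sign flips along the way, the symbol is +1.

1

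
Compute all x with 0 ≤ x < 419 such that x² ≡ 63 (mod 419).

77, 342

Since 419 ≡ 3 (mod 4), a square root of 63 is 63^((419+1)/4) = 63^105 mod 419.
Repeated squaring: 63^2≡198, 63^4≡237, 63^8≡23, 63^16≡110, 63^32≡368, 63^64≡87 (mod 419).
63^105 = 63^(64+32+8+1) ≡ 342 (mod 419).
Check: 342² = 116964 ≡ 63 (mod 419). The two roots are 77 and 342.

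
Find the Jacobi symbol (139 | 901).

1

Reciprocity: 139 ≡ 3 and 901 ≡ 1 (mod 4), so (139/901) = +(901/139).
Reduce top mod 139: now compute (67/139).
Reciprocity: 67 ≡ 3 and 139 ≡ 3 (mod 4), so (67/139) = −(139/67).
Reduce top mod 67: now compute (5/67).
Reciprocity: 5 ≡ 1 and 67 ≡ 3 (mod 4), so (5/67) = +(67/5).
Reduce top mod 5: now compute (2/5).
Pull out 2: since 5 ≡ 5 (mod 8), (2/5) = -1.
Reached (1/5) = 1. Collecting the sign flips along the way, the symbol is +1.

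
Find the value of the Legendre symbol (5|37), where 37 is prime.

Reciprocity: 5 ≡ 1 and 37 ≡ 1 (mod 4), so (5/37) = +(37/5).
Reduce top mod 5: now compute (2/5).
Pull out 2: since 5 ≡ 5 (mod 8), (2/5) = -1.
Reached (1/5) = 1. Collecting the sign flips along the way, the symbol is -1.

-1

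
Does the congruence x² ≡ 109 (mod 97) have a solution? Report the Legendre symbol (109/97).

Euler's criterion: (109/97) ≡ 12^48 (mod 97).
12^2 ≡ 47 (mod 97)
12^4 ≡ 75 (mod 97)
12^8 ≡ 96 (mod 97)
12^16 ≡ 1 (mod 97)
12^32 ≡ 1 (mod 97)
12^48 = 12^(32+16) ≡ 1 (mod 97).
Result is 1, so (109/97) = 1.

1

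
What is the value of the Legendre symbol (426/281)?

Euler's criterion: (426/281) ≡ 145^140 (mod 281).
145^2 ≡ 231 (mod 281)
145^4 ≡ 252 (mod 281)
145^8 ≡ 279 (mod 281)
145^16 ≡ 4 (mod 281)
145^32 ≡ 16 (mod 281)
145^64 ≡ 256 (mod 281)
145^128 ≡ 63 (mod 281)
145^140 = 145^(128+8+4) ≡ 1 (mod 281).
Result is 1, so (426/281) = 1.

1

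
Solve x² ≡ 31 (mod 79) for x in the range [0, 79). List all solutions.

30, 49

Since 79 ≡ 3 (mod 4), a square root of 31 is 31^((79+1)/4) = 31^20 mod 79.
Repeated squaring: 31^2≡13, 31^4≡11, 31^8≡42, 31^16≡26 (mod 79).
31^20 = 31^(16+4) ≡ 49 (mod 79).
Check: 49² = 2401 ≡ 31 (mod 79). The two roots are 30 and 49.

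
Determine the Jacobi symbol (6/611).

Pull out 2: since 611 ≡ 3 (mod 8), (2/611) = -1.
Reciprocity: 3 ≡ 3 and 611 ≡ 3 (mod 4), so (3/611) = −(611/3).
Reduce top mod 3: now compute (2/3).
Pull out 2: since 3 ≡ 3 (mod 8), (2/3) = -1.
Reached (1/3) = 1. Collecting the sign flips along the way, the symbol is -1.

-1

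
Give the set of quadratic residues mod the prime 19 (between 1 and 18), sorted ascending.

Square k = 1,…,9 (k and 19−k give the same square):
1²=1, 2²=4, 3²=9, 4²=16, 5²≡6, 6²≡17, 7²≡11, 8²≡7, 9²≡5 (mod 19).
So the quadratic residues mod 19 are {1, 4, 5, 6, 7, 9, 11, 16, 17}.

1, 4, 5, 6, 7, 9, 11, 16, 17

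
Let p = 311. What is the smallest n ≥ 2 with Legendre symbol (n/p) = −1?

11

(2/311) = +1, so 2 is a residue.
(3/311) = +1, so 3 is a residue.
(4/311) = +1, so 4 is a residue.
(5/311) = +1, so 5 is a residue.
(6/311) = +1, so 6 is a residue.
(7/311) = +1, so 7 is a residue.
(8/311) = +1, so 8 is a residue.
(9/311) = +1, so 9 is a residue.
(10/311) = +1, so 10 is a residue.
(11/311) = −1, so 11 is the smallest positive non-residue mod 311.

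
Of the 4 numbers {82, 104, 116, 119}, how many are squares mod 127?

2

(82/127) = +1 → QR.
(104/127) = +1 → QR.
(116/127) = -1 → non-residue.
(119/127) = -1 → non-residue.
Total quadratic residues among the 4: 2.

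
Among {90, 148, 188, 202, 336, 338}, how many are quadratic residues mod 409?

(90/409) = +1 → QR.
(148/409) = -1 → non-residue.
(188/409) = -1 → non-residue.
(202/409) = +1 → QR.
(336/409) = -1 → non-residue.
(338/409) = +1 → QR.
Total quadratic residues among the 6: 3.

3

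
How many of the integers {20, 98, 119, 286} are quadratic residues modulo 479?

2

(20/479) = +1 → QR.
(98/479) = +1 → QR.
(119/479) = -1 → non-residue.
(286/479) = -1 → non-residue.
Total quadratic residues among the 4: 2.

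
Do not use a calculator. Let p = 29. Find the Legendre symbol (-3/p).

-1

First reduce: -3 ≡ 26 (mod 29).
Pull out 2: since 29 ≡ 5 (mod 8), (2/29) = -1.
Reciprocity: 13 ≡ 1 and 29 ≡ 1 (mod 4), so (13/29) = +(29/13).
Reduce top mod 13: now compute (3/13).
Reciprocity: 3 ≡ 3 and 13 ≡ 1 (mod 4), so (3/13) = +(13/3).
Reduce top mod 3: now compute (1/3).
Reached (1/3) = 1. Collecting the sign flips along the way, the symbol is -1.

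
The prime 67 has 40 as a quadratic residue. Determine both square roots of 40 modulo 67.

24, 43

Since 67 ≡ 3 (mod 4), a square root of 40 is 40^((67+1)/4) = 40^17 mod 67.
Repeated squaring: 40^2≡59, 40^4≡64, 40^8≡9, 40^16≡14 (mod 67).
40^17 = 40^(16+1) ≡ 24 (mod 67).
Check: 24² = 576 ≡ 40 (mod 67). The two roots are 24 and 43.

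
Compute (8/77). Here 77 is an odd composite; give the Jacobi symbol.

Pull out 2^3: since 77 ≡ 5 (mod 8), (2/77) = -1, so (2/77)^3 = -1.
Reached (1/77) = 1. Collecting the sign flips along the way, the symbol is -1.

-1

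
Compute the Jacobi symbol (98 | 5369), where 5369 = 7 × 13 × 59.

0

Pull out 2: since 5369 ≡ 1 (mod 8), (2/5369) = +1.
Reciprocity: 49 ≡ 1 and 5369 ≡ 1 (mod 4), so (49/5369) = +(5369/49).
Reduce top mod 49: now compute (28/49).
Pull out 2^2: since 49 ≡ 1 (mod 8), (2/49) = +1, so (2/49)^2 = +1.
Reciprocity: 7 ≡ 3 and 49 ≡ 1 (mod 4), so (7/49) = +(49/7).
Reduce top mod 7: now compute (0/7).
Top reduces to 0: gcd > 1, so the symbol is 0.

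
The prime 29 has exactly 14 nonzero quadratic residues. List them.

Square k = 1,…,14 (k and 29−k give the same square):
1²=1, 2²=4, 3²=9, 4²=16, 5²=25, 6²≡7, 7²≡20, 8²≡6, 9²≡23, 10²≡13, 11²≡5, 12²≡28, 13²≡24, 14²≡22 (mod 29).
So the quadratic residues mod 29 are {1, 4, 5, 6, 7, 9, 13, 16, 20, 22, 23, 24, 25, 28}.

1,4,5,6,7,9,13,16,20,22,23,24,25,28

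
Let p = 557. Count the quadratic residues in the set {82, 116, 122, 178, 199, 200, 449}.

4

(82/557) = +1 → QR.
(116/557) = +1 → QR.
(122/557) = +1 → QR.
(178/557) = +1 → QR.
(199/557) = -1 → non-residue.
(200/557) = -1 → non-residue.
(449/557) = -1 → non-residue.
Total quadratic residues among the 7: 4.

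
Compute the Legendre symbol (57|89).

1

Euler's criterion: (57/89) ≡ 57^44 (mod 89).
57^2 ≡ 45 (mod 89)
57^4 ≡ 67 (mod 89)
57^8 ≡ 39 (mod 89)
57^16 ≡ 8 (mod 89)
57^32 ≡ 64 (mod 89)
57^44 = 57^(32+8+4) ≡ 1 (mod 89).
Result is 1, so (57/89) = 1.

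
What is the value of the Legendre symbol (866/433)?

First reduce: 866 ≡ 0 (mod 433).
Top reduces to 0: gcd > 1, so the symbol is 0.

0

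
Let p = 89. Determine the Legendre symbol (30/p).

-1

Pull out 2: since 89 ≡ 1 (mod 8), (2/89) = +1.
Reciprocity: 15 ≡ 3 and 89 ≡ 1 (mod 4), so (15/89) = +(89/15).
Reduce top mod 15: now compute (14/15).
Pull out 2: since 15 ≡ 7 (mod 8), (2/15) = +1.
Reciprocity: 7 ≡ 3 and 15 ≡ 3 (mod 4), so (7/15) = −(15/7).
Reduce top mod 7: now compute (1/7).
Reached (1/7) = 1. Collecting the sign flips along the way, the symbol is -1.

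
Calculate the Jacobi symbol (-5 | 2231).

-1

First reduce: -5 ≡ 2226 (mod 2231).
Pull out 2: since 2231 ≡ 7 (mod 8), (2/2231) = +1.
Reciprocity: 1113 ≡ 1 and 2231 ≡ 3 (mod 4), so (1113/2231) = +(2231/1113).
Reduce top mod 1113: now compute (5/1113).
Reciprocity: 5 ≡ 1 and 1113 ≡ 1 (mod 4), so (5/1113) = +(1113/5).
Reduce top mod 5: now compute (3/5).
Reciprocity: 3 ≡ 3 and 5 ≡ 1 (mod 4), so (3/5) = +(5/3).
Reduce top mod 3: now compute (2/3).
Pull out 2: since 3 ≡ 3 (mod 8), (2/3) = -1.
Reached (1/3) = 1. Collecting the sign flips along the way, the symbol is -1.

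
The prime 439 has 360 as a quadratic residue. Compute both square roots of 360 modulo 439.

46, 393

Since 439 ≡ 3 (mod 4), a square root of 360 is 360^((439+1)/4) = 360^110 mod 439.
Repeated squaring: 360^2≡95, 360^4≡245, 360^8≡321, 360^16≡315, 360^32≡11, 360^64≡121 (mod 439).
360^110 = 360^(64+32+8+4+2) ≡ 393 (mod 439).
Check: 393² = 154449 ≡ 360 (mod 439). The two roots are 46 and 393.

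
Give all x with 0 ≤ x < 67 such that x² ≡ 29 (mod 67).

30, 37

Since 67 ≡ 3 (mod 4), a square root of 29 is 29^((67+1)/4) = 29^17 mod 67.
Repeated squaring: 29^2≡37, 29^4≡29, 29^8≡37, 29^16≡29 (mod 67).
29^17 = 29^(16+1) ≡ 37 (mod 67).
Check: 37² = 1369 ≡ 29 (mod 67). The two roots are 30 and 37.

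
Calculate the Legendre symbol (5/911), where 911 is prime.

1

Euler's criterion: (5/911) ≡ 5^455 (mod 911).
5^2 ≡ 25 (mod 911)
5^4 ≡ 625 (mod 911)
5^8 ≡ 717 (mod 911)
5^16 ≡ 285 (mod 911)
5^32 ≡ 146 (mod 911)
5^64 ≡ 363 (mod 911)
5^128 ≡ 585 (mod 911)
5^256 ≡ 600 (mod 911)
5^455 = 5^(256+128+64+4+2+1) ≡ 1 (mod 911).
Result is 1, so (5/911) = 1.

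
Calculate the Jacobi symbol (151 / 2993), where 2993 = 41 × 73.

Reciprocity: 151 ≡ 3 and 2993 ≡ 1 (mod 4), so (151/2993) = +(2993/151).
Reduce top mod 151: now compute (124/151).
Pull out 2^2: since 151 ≡ 7 (mod 8), (2/151) = +1, so (2/151)^2 = +1.
Reciprocity: 31 ≡ 3 and 151 ≡ 3 (mod 4), so (31/151) = −(151/31).
Reduce top mod 31: now compute (27/31).
Reciprocity: 27 ≡ 3 and 31 ≡ 3 (mod 4), so (27/31) = −(31/27).
Reduce top mod 27: now compute (4/27).
Pull out 2^2: since 27 ≡ 3 (mod 8), (2/27) = -1, so (2/27)^2 = +1.
Reached (1/27) = 1. Collecting the sign flips along the way, the symbol is +1.

1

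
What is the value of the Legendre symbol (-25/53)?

First reduce: -25 ≡ 28 (mod 53).
Pull out 2^2: since 53 ≡ 5 (mod 8), (2/53) = -1, so (2/53)^2 = +1.
Reciprocity: 7 ≡ 3 and 53 ≡ 1 (mod 4), so (7/53) = +(53/7).
Reduce top mod 7: now compute (4/7).
Pull out 2^2: since 7 ≡ 7 (mod 8), (2/7) = +1, so (2/7)^2 = +1.
Reached (1/7) = 1. Collecting the sign flips along the way, the symbol is +1.

1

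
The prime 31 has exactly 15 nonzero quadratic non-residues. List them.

Square k = 1,…,15 (k and 31−k give the same square):
1²=1, 2²=4, 3²=9, 4²=16, 5²=25, 6²≡5, 7²≡18, 8²≡2, 9²≡19, 10²≡7, 11²≡28, 12²≡20, 13²≡14, 14²≡10, 15²≡8 (mod 31).
The residues are {1, 2, 4, 5, 7, 8, 9, 10, 14, 16, 18, 19, 20, 25, 28}; the non-residues are the remaining 15 nonzero classes.

3, 6, 11, 12, 13, 15, 17, 21, 22, 23, 24, 26, 27, 29, 30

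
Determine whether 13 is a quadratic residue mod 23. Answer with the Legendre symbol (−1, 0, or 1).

Euler's criterion: (13/23) ≡ 13^11 (mod 23).
13^2 ≡ 8 (mod 23)
13^4 ≡ 18 (mod 23)
13^8 ≡ 2 (mod 23)
13^11 = 13^(8+2+1) ≡ 1 (mod 23).
Result is 1, so (13/23) = 1.

1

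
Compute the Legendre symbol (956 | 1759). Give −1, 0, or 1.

Pull out 2^2: since 1759 ≡ 7 (mod 8), (2/1759) = +1, so (2/1759)^2 = +1.
Reciprocity: 239 ≡ 3 and 1759 ≡ 3 (mod 4), so (239/1759) = −(1759/239).
Reduce top mod 239: now compute (86/239).
Pull out 2: since 239 ≡ 7 (mod 8), (2/239) = +1.
Reciprocity: 43 ≡ 3 and 239 ≡ 3 (mod 4), so (43/239) = −(239/43).
Reduce top mod 43: now compute (24/43).
Pull out 2^3: since 43 ≡ 3 (mod 8), (2/43) = -1, so (2/43)^3 = -1.
Reciprocity: 3 ≡ 3 and 43 ≡ 3 (mod 4), so (3/43) = −(43/3).
Reduce top mod 3: now compute (1/3).
Reached (1/3) = 1. Collecting the sign flips along the way, the symbol is +1.

1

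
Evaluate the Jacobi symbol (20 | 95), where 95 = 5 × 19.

0

Pull out 2^2: since 95 ≡ 7 (mod 8), (2/95) = +1, so (2/95)^2 = +1.
Reciprocity: 5 ≡ 1 and 95 ≡ 3 (mod 4), so (5/95) = +(95/5).
Reduce top mod 5: now compute (0/5).
Top reduces to 0: gcd > 1, so the symbol is 0.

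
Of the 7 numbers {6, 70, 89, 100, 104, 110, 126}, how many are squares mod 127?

3

(6/127) = -1 → non-residue.
(70/127) = +1 → QR.
(89/127) = -1 → non-residue.
(100/127) = +1 → QR.
(104/127) = +1 → QR.
(110/127) = -1 → non-residue.
(126/127) = -1 → non-residue.
Total quadratic residues among the 7: 3.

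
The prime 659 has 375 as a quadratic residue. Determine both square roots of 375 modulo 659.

Since 659 ≡ 3 (mod 4), a square root of 375 is 375^((659+1)/4) = 375^165 mod 659.
Repeated squaring: 375^2≡258, 375^4≡5, 375^8≡25, 375^16≡625, 375^32≡497, 375^64≡543, 375^128≡276 (mod 659).
375^165 = 375^(128+32+4+1) ≡ 344 (mod 659).
Check: 344² = 118336 ≡ 375 (mod 659). The two roots are 315 and 344.

315, 344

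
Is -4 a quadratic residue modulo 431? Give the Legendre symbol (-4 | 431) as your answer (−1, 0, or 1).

Euler's criterion: (-4/431) ≡ 427^215 (mod 431).
427^2 ≡ 16 (mod 431)
427^4 ≡ 256 (mod 431)
427^8 ≡ 24 (mod 431)
427^16 ≡ 145 (mod 431)
427^32 ≡ 337 (mod 431)
427^64 ≡ 216 (mod 431)
427^128 ≡ 108 (mod 431)
427^215 = 427^(128+64+16+4+2+1) ≡ 430 (mod 431).
Result is 430 ≡ −1, so (-4/431) = −1.

-1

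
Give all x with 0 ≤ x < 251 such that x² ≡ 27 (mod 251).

23, 228

Since 251 ≡ 3 (mod 4), a square root of 27 is 27^((251+1)/4) = 27^63 mod 251.
Repeated squaring: 27^2≡227, 27^4≡74, 27^8≡205, 27^16≡108, 27^32≡118 (mod 251).
27^63 = 27^(32+16+8+4+2+1) ≡ 23 (mod 251).
Check: 23² = 529 ≡ 27 (mod 251). The two roots are 23 and 228.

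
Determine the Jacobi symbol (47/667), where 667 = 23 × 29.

Reciprocity: 47 ≡ 3 and 667 ≡ 3 (mod 4), so (47/667) = −(667/47).
Reduce top mod 47: now compute (9/47).
Reciprocity: 9 ≡ 1 and 47 ≡ 3 (mod 4), so (9/47) = +(47/9).
Reduce top mod 9: now compute (2/9).
Pull out 2: since 9 ≡ 1 (mod 8), (2/9) = +1.
Reached (1/9) = 1. Collecting the sign flips along the way, the symbol is -1.

-1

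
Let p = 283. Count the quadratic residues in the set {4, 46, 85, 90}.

(4/283) = +1 → QR.
(46/283) = -1 → non-residue.
(85/283) = +1 → QR.
(90/283) = +1 → QR.
Total quadratic residues among the 4: 3.

3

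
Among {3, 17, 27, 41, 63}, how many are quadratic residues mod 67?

1

(3/67) = -1 → non-residue.
(17/67) = +1 → QR.
(27/67) = -1 → non-residue.
(41/67) = -1 → non-residue.
(63/67) = -1 → non-residue.
Total quadratic residues among the 5: 1.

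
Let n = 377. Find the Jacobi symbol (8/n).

1

Pull out 2^3: since 377 ≡ 1 (mod 8), (2/377) = +1, so (2/377)^3 = +1.
Reached (1/377) = 1. Collecting the sign flips along the way, the symbol is +1.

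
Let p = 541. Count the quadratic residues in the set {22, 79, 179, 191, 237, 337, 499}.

(22/541) = +1 → QR.
(79/541) = +1 → QR.
(179/541) = +1 → QR.
(191/541) = -1 → non-residue.
(237/541) = +1 → QR.
(337/541) = -1 → non-residue.
(499/541) = -1 → non-residue.
Total quadratic residues among the 7: 4.

4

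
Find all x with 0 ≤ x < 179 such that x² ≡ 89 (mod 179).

Since 179 ≡ 3 (mod 4), a square root of 89 is 89^((179+1)/4) = 89^45 mod 179.
Repeated squaring: 89^2≡45, 89^4≡56, 89^8≡93, 89^16≡57, 89^32≡27 (mod 179).
89^45 = 89^(32+8+4+1) ≡ 39 (mod 179).
Check: 39² = 1521 ≡ 89 (mod 179). The two roots are 39 and 140.

39, 140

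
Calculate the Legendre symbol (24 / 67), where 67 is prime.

1

Pull out 2^3: since 67 ≡ 3 (mod 8), (2/67) = -1, so (2/67)^3 = -1.
Reciprocity: 3 ≡ 3 and 67 ≡ 3 (mod 4), so (3/67) = −(67/3).
Reduce top mod 3: now compute (1/3).
Reached (1/3) = 1. Collecting the sign flips along the way, the symbol is +1.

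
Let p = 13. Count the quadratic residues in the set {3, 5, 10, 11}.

(3/13) = +1 → QR.
(5/13) = -1 → non-residue.
(10/13) = +1 → QR.
(11/13) = -1 → non-residue.
Total quadratic residues among the 4: 2.

2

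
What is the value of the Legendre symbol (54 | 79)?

Pull out 2: since 79 ≡ 7 (mod 8), (2/79) = +1.
Reciprocity: 27 ≡ 3 and 79 ≡ 3 (mod 4), so (27/79) = −(79/27).
Reduce top mod 27: now compute (25/27).
Reciprocity: 25 ≡ 1 and 27 ≡ 3 (mod 4), so (25/27) = +(27/25).
Reduce top mod 25: now compute (2/25).
Pull out 2: since 25 ≡ 1 (mod 8), (2/25) = +1.
Reached (1/25) = 1. Collecting the sign flips along the way, the symbol is -1.

-1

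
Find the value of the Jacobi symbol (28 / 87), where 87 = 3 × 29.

Pull out 2^2: since 87 ≡ 7 (mod 8), (2/87) = +1, so (2/87)^2 = +1.
Reciprocity: 7 ≡ 3 and 87 ≡ 3 (mod 4), so (7/87) = −(87/7).
Reduce top mod 7: now compute (3/7).
Reciprocity: 3 ≡ 3 and 7 ≡ 3 (mod 4), so (3/7) = −(7/3).
Reduce top mod 3: now compute (1/3).
Reached (1/3) = 1. Collecting the sign flips along the way, the symbol is +1.

1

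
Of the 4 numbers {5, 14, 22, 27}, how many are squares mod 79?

2

(5/79) = +1 → QR.
(14/79) = -1 → non-residue.
(22/79) = +1 → QR.
(27/79) = -1 → non-residue.
Total quadratic residues among the 4: 2.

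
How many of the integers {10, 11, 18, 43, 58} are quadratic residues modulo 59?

0

(10/59) = -1 → non-residue.
(11/59) = -1 → non-residue.
(18/59) = -1 → non-residue.
(43/59) = -1 → non-residue.
(58/59) = -1 → non-residue.
Total quadratic residues among the 5: 0.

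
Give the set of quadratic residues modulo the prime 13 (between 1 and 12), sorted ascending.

1, 3, 4, 9, 10, 12

Square k = 1,…,6 (k and 13−k give the same square):
1²=1, 2²=4, 3²=9, 4²≡3, 5²≡12, 6²≡10 (mod 13).
So the quadratic residues mod 13 are {1, 3, 4, 9, 10, 12}.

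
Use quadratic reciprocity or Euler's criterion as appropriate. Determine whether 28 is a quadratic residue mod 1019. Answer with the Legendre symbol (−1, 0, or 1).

Pull out 2^2: since 1019 ≡ 3 (mod 8), (2/1019) = -1, so (2/1019)^2 = +1.
Reciprocity: 7 ≡ 3 and 1019 ≡ 3 (mod 4), so (7/1019) = −(1019/7).
Reduce top mod 7: now compute (4/7).
Pull out 2^2: since 7 ≡ 7 (mod 8), (2/7) = +1, so (2/7)^2 = +1.
Reached (1/7) = 1. Collecting the sign flips along the way, the symbol is -1.

-1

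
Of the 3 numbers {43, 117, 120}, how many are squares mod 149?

1

(43/149) = -1 → non-residue.
(117/149) = -1 → non-residue.
(120/149) = +1 → QR.
Total quadratic residues among the 3: 1.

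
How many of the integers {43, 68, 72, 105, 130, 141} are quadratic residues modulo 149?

(43/149) = -1 → non-residue.
(68/149) = +1 → QR.
(72/149) = -1 → non-residue.
(105/149) = -1 → non-residue.
(130/149) = +1 → QR.
(141/149) = -1 → non-residue.
Total quadratic residues among the 6: 2.

2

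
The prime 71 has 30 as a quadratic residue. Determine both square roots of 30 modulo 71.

32, 39

Since 71 ≡ 3 (mod 4), a square root of 30 is 30^((71+1)/4) = 30^18 mod 71.
Repeated squaring: 30^2≡48, 30^4≡32, 30^8≡30, 30^16≡48 (mod 71).
30^18 = 30^(16+2) ≡ 32 (mod 71).
Check: 32² = 1024 ≡ 30 (mod 71). The two roots are 32 and 39.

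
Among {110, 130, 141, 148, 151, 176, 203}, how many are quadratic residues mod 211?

4

(110/211) = -1 → non-residue.
(130/211) = -1 → non-residue.
(141/211) = -1 → non-residue.
(148/211) = +1 → QR.
(151/211) = +1 → QR.
(176/211) = +1 → QR.
(203/211) = +1 → QR.
Total quadratic residues among the 7: 4.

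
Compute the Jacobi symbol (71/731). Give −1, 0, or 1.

Reciprocity: 71 ≡ 3 and 731 ≡ 3 (mod 4), so (71/731) = −(731/71).
Reduce top mod 71: now compute (21/71).
Reciprocity: 21 ≡ 1 and 71 ≡ 3 (mod 4), so (21/71) = +(71/21).
Reduce top mod 21: now compute (8/21).
Pull out 2^3: since 21 ≡ 5 (mod 8), (2/21) = -1, so (2/21)^3 = -1.
Reached (1/21) = 1. Collecting the sign flips along the way, the symbol is +1.

1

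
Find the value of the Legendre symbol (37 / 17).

Euler's criterion: (37/17) ≡ 3^8 (mod 17).
3^2 ≡ 9 (mod 17)
3^4 ≡ 13 (mod 17)
3^8 ≡ 16 (mod 17)
3^8 = 3^(8) ≡ 16 (mod 17).
Result is 16 ≡ −1, so (37/17) = −1.

-1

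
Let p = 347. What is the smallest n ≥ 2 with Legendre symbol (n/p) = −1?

2

(2/347) = −1, so 2 is the smallest positive non-residue mod 347.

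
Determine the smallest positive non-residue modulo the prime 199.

3

(2/199) = +1, so 2 is a residue.
(3/199) = −1, so 3 is the smallest positive non-residue mod 199.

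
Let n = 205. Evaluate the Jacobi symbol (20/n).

0

Pull out 2^2: since 205 ≡ 5 (mod 8), (2/205) = -1, so (2/205)^2 = +1.
Reciprocity: 5 ≡ 1 and 205 ≡ 1 (mod 4), so (5/205) = +(205/5).
Reduce top mod 5: now compute (0/5).
Top reduces to 0: gcd > 1, so the symbol is 0.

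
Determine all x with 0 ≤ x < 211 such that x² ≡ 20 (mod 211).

Since 211 ≡ 3 (mod 4), a square root of 20 is 20^((211+1)/4) = 20^53 mod 211.
Repeated squaring: 20^2≡189, 20^4≡62, 20^8≡46, 20^16≡6, 20^32≡36 (mod 211).
20^53 = 20^(32+16+4+1) ≡ 81 (mod 211).
Check: 81² = 6561 ≡ 20 (mod 211). The two roots are 81 and 130.

81, 130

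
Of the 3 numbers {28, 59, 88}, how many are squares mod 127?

1

(28/127) = -1 → non-residue.
(59/127) = -1 → non-residue.
(88/127) = +1 → QR.
Total quadratic residues among the 3: 1.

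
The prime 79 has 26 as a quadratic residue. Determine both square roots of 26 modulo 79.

Since 79 ≡ 3 (mod 4), a square root of 26 is 26^((79+1)/4) = 26^20 mod 79.
Repeated squaring: 26^2≡44, 26^4≡40, 26^8≡20, 26^16≡5 (mod 79).
26^20 = 26^(16+4) ≡ 42 (mod 79).
Check: 42² = 1764 ≡ 26 (mod 79). The two roots are 37 and 42.

37, 42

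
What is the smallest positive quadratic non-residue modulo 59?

(2/59) = −1, so 2 is the smallest positive non-residue mod 59.

2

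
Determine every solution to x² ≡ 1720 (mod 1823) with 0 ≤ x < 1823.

Since 1823 ≡ 3 (mod 4), a square root of 1720 is 1720^((1823+1)/4) = 1720^456 mod 1823.
Repeated squaring: 1720^2≡1494, 1720^4≡684, 1720^8≡1168, 1720^16≡620, 1720^32≡1570, 1720^64≡204, 1720^128≡1510, 1720^256≡1350 (mod 1823).
1720^456 = 1720^(256+128+64+8) ≡ 819 (mod 1823).
Check: 819² = 670761 ≡ 1720 (mod 1823). The two roots are 819 and 1004.

819, 1004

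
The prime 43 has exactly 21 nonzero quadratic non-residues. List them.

Square k = 1,…,21 (k and 43−k give the same square):
1²=1, 2²=4, 3²=9, 4²=16, 5²=25, 6²=36, 7²≡6, 8²≡21, 9²≡38, 10²≡14, 11²≡35, 12²≡15, 13²≡40, 14²≡24, 15²≡10, 16²≡41, 17²≡31, 18²≡23, 19²≡17, 20²≡13, 21²≡11 (mod 43).
The residues are {1, 4, 6, 9, 10, 11, 13, 14, 15, 16, 17, 21, 23, 24, 25, 31, 35, 36, 38, 40, 41}; the non-residues are the remaining 21 nonzero classes.

2, 3, 5, 7, 8, 12, 18, 19, 20, 22, 26, 27, 28, 29, 30, 32, 33, 34, 37, 39, 42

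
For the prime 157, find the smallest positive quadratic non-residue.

2

(2/157) = −1, so 2 is the smallest positive non-residue mod 157.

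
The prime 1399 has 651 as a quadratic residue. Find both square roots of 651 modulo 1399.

Since 1399 ≡ 3 (mod 4), a square root of 651 is 651^((1399+1)/4) = 651^350 mod 1399.
Repeated squaring: 651^2≡1303, 651^4≡822, 651^8≡1366, 651^16≡1089, 651^32≡968, 651^64≡1093, 651^128≡1302, 651^256≡1015 (mod 1399).
651^350 = 651^(256+64+16+8+4+2) ≡ 121 (mod 1399).
Check: 121² = 14641 ≡ 651 (mod 1399). The two roots are 121 and 1278.

121, 1278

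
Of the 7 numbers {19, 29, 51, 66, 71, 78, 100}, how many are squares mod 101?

4

(19/101) = +1 → QR.
(29/101) = -1 → non-residue.
(51/101) = -1 → non-residue.
(66/101) = -1 → non-residue.
(71/101) = +1 → QR.
(78/101) = +1 → QR.
(100/101) = +1 → QR.
Total quadratic residues among the 7: 4.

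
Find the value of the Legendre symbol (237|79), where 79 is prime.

First reduce: 237 ≡ 0 (mod 79).
Top reduces to 0: gcd > 1, so the symbol is 0.

0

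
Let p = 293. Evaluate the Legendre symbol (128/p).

Pull out 2^7: since 293 ≡ 5 (mod 8), (2/293) = -1, so (2/293)^7 = -1.
Reached (1/293) = 1. Collecting the sign flips along the way, the symbol is -1.

-1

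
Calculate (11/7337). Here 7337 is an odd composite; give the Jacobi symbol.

Reciprocity: 11 ≡ 3 and 7337 ≡ 1 (mod 4), so (11/7337) = +(7337/11).
Reduce top mod 11: now compute (0/11).
Top reduces to 0: gcd > 1, so the symbol is 0.

0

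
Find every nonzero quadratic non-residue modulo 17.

Square k = 1,…,8 (k and 17−k give the same square):
1²=1, 2²=4, 3²=9, 4²=16, 5²≡8, 6²≡2, 7²≡15, 8²≡13 (mod 17).
The residues are {1, 2, 4, 8, 9, 13, 15, 16}; the non-residues are the remaining 8 nonzero classes.

3,5,6,7,10,11,12,14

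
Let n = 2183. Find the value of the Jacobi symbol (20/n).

-1

Pull out 2^2: since 2183 ≡ 7 (mod 8), (2/2183) = +1, so (2/2183)^2 = +1.
Reciprocity: 5 ≡ 1 and 2183 ≡ 3 (mod 4), so (5/2183) = +(2183/5).
Reduce top mod 5: now compute (3/5).
Reciprocity: 3 ≡ 3 and 5 ≡ 1 (mod 4), so (3/5) = +(5/3).
Reduce top mod 3: now compute (2/3).
Pull out 2: since 3 ≡ 3 (mod 8), (2/3) = -1.
Reached (1/3) = 1. Collecting the sign flips along the way, the symbol is -1.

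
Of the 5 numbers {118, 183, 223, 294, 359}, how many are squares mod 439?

1

(118/439) = -1 → non-residue.
(183/439) = -1 → non-residue.
(223/439) = +1 → QR.
(294/439) = -1 → non-residue.
(359/439) = -1 → non-residue.
Total quadratic residues among the 5: 1.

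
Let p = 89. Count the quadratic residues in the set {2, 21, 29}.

2

(2/89) = +1 → QR.
(21/89) = +1 → QR.
(29/89) = -1 → non-residue.
Total quadratic residues among the 3: 2.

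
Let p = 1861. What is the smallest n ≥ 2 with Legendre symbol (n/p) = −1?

2

(2/1861) = −1, so 2 is the smallest positive non-residue mod 1861.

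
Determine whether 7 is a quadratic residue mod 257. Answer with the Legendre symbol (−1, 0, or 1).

Reciprocity: 7 ≡ 3 and 257 ≡ 1 (mod 4), so (7/257) = +(257/7).
Reduce top mod 7: now compute (5/7).
Reciprocity: 5 ≡ 1 and 7 ≡ 3 (mod 4), so (5/7) = +(7/5).
Reduce top mod 5: now compute (2/5).
Pull out 2: since 5 ≡ 5 (mod 8), (2/5) = -1.
Reached (1/5) = 1. Collecting the sign flips along the way, the symbol is -1.

-1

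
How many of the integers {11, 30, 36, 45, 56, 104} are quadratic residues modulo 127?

(11/127) = +1 → QR.
(30/127) = +1 → QR.
(36/127) = +1 → QR.
(45/127) = -1 → non-residue.
(56/127) = -1 → non-residue.
(104/127) = +1 → QR.
Total quadratic residues among the 6: 4.

4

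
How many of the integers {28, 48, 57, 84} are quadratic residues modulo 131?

3

(28/131) = +1 → QR.
(48/131) = +1 → QR.
(57/131) = -1 → non-residue.
(84/131) = +1 → QR.
Total quadratic residues among the 4: 3.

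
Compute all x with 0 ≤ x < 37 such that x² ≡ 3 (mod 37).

15, 22

37 ≡ 1 (mod 4), so we find a root by search.
Trying successive values, 15² = 225 ≡ 3 (mod 37). The other root is 37 − 15 = 22.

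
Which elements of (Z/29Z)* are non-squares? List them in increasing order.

Square k = 1,…,14 (k and 29−k give the same square):
1²=1, 2²=4, 3²=9, 4²=16, 5²=25, 6²≡7, 7²≡20, 8²≡6, 9²≡23, 10²≡13, 11²≡5, 12²≡28, 13²≡24, 14²≡22 (mod 29).
The residues are {1, 4, 5, 6, 7, 9, 13, 16, 20, 22, 23, 24, 25, 28}; the non-residues are the remaining 14 nonzero classes.

2,3,8,10,11,12,14,15,17,18,19,21,26,27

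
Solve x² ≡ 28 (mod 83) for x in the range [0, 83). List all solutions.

32, 51

Since 83 ≡ 3 (mod 4), a square root of 28 is 28^((83+1)/4) = 28^21 mod 83.
Repeated squaring: 28^2≡37, 28^4≡41, 28^8≡21, 28^16≡26 (mod 83).
28^21 = 28^(16+4+1) ≡ 51 (mod 83).
Check: 51² = 2601 ≡ 28 (mod 83). The two roots are 32 and 51.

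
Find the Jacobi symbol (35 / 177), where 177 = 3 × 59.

-1

Reciprocity: 35 ≡ 3 and 177 ≡ 1 (mod 4), so (35/177) = +(177/35).
Reduce top mod 35: now compute (2/35).
Pull out 2: since 35 ≡ 3 (mod 8), (2/35) = -1.
Reached (1/35) = 1. Collecting the sign flips along the way, the symbol is -1.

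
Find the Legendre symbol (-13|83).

1

First reduce: -13 ≡ 70 (mod 83).
Pull out 2: since 83 ≡ 3 (mod 8), (2/83) = -1.
Reciprocity: 35 ≡ 3 and 83 ≡ 3 (mod 4), so (35/83) = −(83/35).
Reduce top mod 35: now compute (13/35).
Reciprocity: 13 ≡ 1 and 35 ≡ 3 (mod 4), so (13/35) = +(35/13).
Reduce top mod 13: now compute (9/13).
Reciprocity: 9 ≡ 1 and 13 ≡ 1 (mod 4), so (9/13) = +(13/9).
Reduce top mod 9: now compute (4/9).
Pull out 2^2: since 9 ≡ 1 (mod 8), (2/9) = +1, so (2/9)^2 = +1.
Reached (1/9) = 1. Collecting the sign flips along the way, the symbol is +1.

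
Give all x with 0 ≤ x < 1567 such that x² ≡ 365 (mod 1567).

Since 1567 ≡ 3 (mod 4), a square root of 365 is 365^((1567+1)/4) = 365^392 mod 1567.
Repeated squaring: 365^2≡30, 365^4≡900, 365^8≡1428, 365^16≡517, 365^32≡899, 365^64≡1196, 365^128≡1312, 365^256≡778 (mod 1567).
365^392 = 365^(256+128+8) ≡ 144 (mod 1567).
Check: 144² = 20736 ≡ 365 (mod 1567). The two roots are 144 and 1423.

144, 1423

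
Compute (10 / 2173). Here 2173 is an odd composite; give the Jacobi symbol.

1

Pull out 2: since 2173 ≡ 5 (mod 8), (2/2173) = -1.
Reciprocity: 5 ≡ 1 and 2173 ≡ 1 (mod 4), so (5/2173) = +(2173/5).
Reduce top mod 5: now compute (3/5).
Reciprocity: 3 ≡ 3 and 5 ≡ 1 (mod 4), so (3/5) = +(5/3).
Reduce top mod 3: now compute (2/3).
Pull out 2: since 3 ≡ 3 (mod 8), (2/3) = -1.
Reached (1/3) = 1. Collecting the sign flips along the way, the symbol is +1.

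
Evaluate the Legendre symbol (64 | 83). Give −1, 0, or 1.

Euler's criterion: (64/83) ≡ 64^41 (mod 83).
64^2 ≡ 29 (mod 83)
64^4 ≡ 11 (mod 83)
64^8 ≡ 38 (mod 83)
64^16 ≡ 33 (mod 83)
64^32 ≡ 10 (mod 83)
64^41 = 64^(32+8+1) ≡ 1 (mod 83).
Result is 1, so (64/83) = 1.

1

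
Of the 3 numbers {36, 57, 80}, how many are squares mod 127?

(36/127) = +1 → QR.
(57/127) = -1 → non-residue.
(80/127) = -1 → non-residue.
Total quadratic residues among the 3: 1.

1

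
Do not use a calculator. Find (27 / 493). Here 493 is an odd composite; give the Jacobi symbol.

1

Reciprocity: 27 ≡ 3 and 493 ≡ 1 (mod 4), so (27/493) = +(493/27).
Reduce top mod 27: now compute (7/27).
Reciprocity: 7 ≡ 3 and 27 ≡ 3 (mod 4), so (7/27) = −(27/7).
Reduce top mod 7: now compute (6/7).
Pull out 2: since 7 ≡ 7 (mod 8), (2/7) = +1.
Reciprocity: 3 ≡ 3 and 7 ≡ 3 (mod 4), so (3/7) = −(7/3).
Reduce top mod 3: now compute (1/3).
Reached (1/3) = 1. Collecting the sign flips along the way, the symbol is +1.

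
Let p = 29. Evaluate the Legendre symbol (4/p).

1

Euler's criterion: (4/29) ≡ 4^14 (mod 29).
4^2 ≡ 16 (mod 29)
4^4 ≡ 24 (mod 29)
4^8 ≡ 25 (mod 29)
4^14 = 4^(8+4+2) ≡ 1 (mod 29).
Result is 1, so (4/29) = 1.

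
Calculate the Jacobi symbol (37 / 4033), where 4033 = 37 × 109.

0

Reciprocity: 37 ≡ 1 and 4033 ≡ 1 (mod 4), so (37/4033) = +(4033/37).
Reduce top mod 37: now compute (0/37).
Top reduces to 0: gcd > 1, so the symbol is 0.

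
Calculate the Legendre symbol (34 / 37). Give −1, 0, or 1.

1

Pull out 2: since 37 ≡ 5 (mod 8), (2/37) = -1.
Reciprocity: 17 ≡ 1 and 37 ≡ 1 (mod 4), so (17/37) = +(37/17).
Reduce top mod 17: now compute (3/17).
Reciprocity: 3 ≡ 3 and 17 ≡ 1 (mod 4), so (3/17) = +(17/3).
Reduce top mod 3: now compute (2/3).
Pull out 2: since 3 ≡ 3 (mod 8), (2/3) = -1.
Reached (1/3) = 1. Collecting the sign flips along the way, the symbol is +1.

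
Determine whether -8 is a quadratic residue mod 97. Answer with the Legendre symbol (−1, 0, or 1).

1

Euler's criterion: (-8/97) ≡ 89^48 (mod 97).
89^2 ≡ 64 (mod 97)
89^4 ≡ 22 (mod 97)
89^8 ≡ 96 (mod 97)
89^16 ≡ 1 (mod 97)
89^32 ≡ 1 (mod 97)
89^48 = 89^(32+16) ≡ 1 (mod 97).
Result is 1, so (-8/97) = 1.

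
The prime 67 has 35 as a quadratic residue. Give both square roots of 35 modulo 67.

Since 67 ≡ 3 (mod 4), a square root of 35 is 35^((67+1)/4) = 35^17 mod 67.
Repeated squaring: 35^2≡19, 35^4≡26, 35^8≡6, 35^16≡36 (mod 67).
35^17 = 35^(16+1) ≡ 54 (mod 67).
Check: 54² = 2916 ≡ 35 (mod 67). The two roots are 13 and 54.

13, 54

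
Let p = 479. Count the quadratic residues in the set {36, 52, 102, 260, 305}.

2

(36/479) = +1 → QR.
(52/479) = -1 → non-residue.
(102/479) = -1 → non-residue.
(260/479) = -1 → non-residue.
(305/479) = +1 → QR.
Total quadratic residues among the 5: 2.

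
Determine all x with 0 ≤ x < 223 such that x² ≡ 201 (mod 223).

Since 223 ≡ 3 (mod 4), a square root of 201 is 201^((223+1)/4) = 201^56 mod 223.
Repeated squaring: 201^2≡38, 201^4≡106, 201^8≡86, 201^16≡37, 201^32≡31 (mod 223).
201^56 = 201^(32+16+8) ≡ 76 (mod 223).
Check: 76² = 5776 ≡ 201 (mod 223). The two roots are 76 and 147.

76, 147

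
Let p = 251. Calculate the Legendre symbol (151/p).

-1

Euler's criterion: (151/251) ≡ 151^125 (mod 251).
151^2 ≡ 211 (mod 251)
151^4 ≡ 94 (mod 251)
151^8 ≡ 51 (mod 251)
151^16 ≡ 91 (mod 251)
151^32 ≡ 249 (mod 251)
151^64 ≡ 4 (mod 251)
151^125 = 151^(64+32+16+8+4+1) ≡ 250 (mod 251).
Result is 250 ≡ −1, so (151/251) = −1.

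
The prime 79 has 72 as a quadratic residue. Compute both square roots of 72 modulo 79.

Since 79 ≡ 3 (mod 4), a square root of 72 is 72^((79+1)/4) = 72^20 mod 79.
Repeated squaring: 72^2≡49, 72^4≡31, 72^8≡13, 72^16≡11 (mod 79).
72^20 = 72^(16+4) ≡ 25 (mod 79).
Check: 25² = 625 ≡ 72 (mod 79). The two roots are 25 and 54.

25, 54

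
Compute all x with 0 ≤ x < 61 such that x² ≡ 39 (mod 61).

10, 51

61 ≡ 1 (mod 4), so we find a root by search.
Trying successive values, 10² = 100 ≡ 39 (mod 61). The other root is 61 − 10 = 51.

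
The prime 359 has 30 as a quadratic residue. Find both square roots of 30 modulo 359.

Since 359 ≡ 3 (mod 4), a square root of 30 is 30^((359+1)/4) = 30^90 mod 359.
Repeated squaring: 30^2≡182, 30^4≡96, 30^8≡241, 30^16≡282, 30^32≡185, 30^64≡120 (mod 359).
30^90 = 30^(64+16+8+2) ≡ 272 (mod 359).
Check: 272² = 73984 ≡ 30 (mod 359). The two roots are 87 and 272.

87, 272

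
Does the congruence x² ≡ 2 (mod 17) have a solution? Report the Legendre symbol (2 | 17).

1

Pull out 2: since 17 ≡ 1 (mod 8), (2/17) = +1.
Reached (1/17) = 1. Collecting the sign flips along the way, the symbol is +1.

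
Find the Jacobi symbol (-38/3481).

1

First reduce: -38 ≡ 3443 (mod 3481).
Reciprocity: 3443 ≡ 3 and 3481 ≡ 1 (mod 4), so (3443/3481) = +(3481/3443).
Reduce top mod 3443: now compute (38/3443).
Pull out 2: since 3443 ≡ 3 (mod 8), (2/3443) = -1.
Reciprocity: 19 ≡ 3 and 3443 ≡ 3 (mod 4), so (19/3443) = −(3443/19).
Reduce top mod 19: now compute (4/19).
Pull out 2^2: since 19 ≡ 3 (mod 8), (2/19) = -1, so (2/19)^2 = +1.
Reached (1/19) = 1. Collecting the sign flips along the way, the symbol is +1.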